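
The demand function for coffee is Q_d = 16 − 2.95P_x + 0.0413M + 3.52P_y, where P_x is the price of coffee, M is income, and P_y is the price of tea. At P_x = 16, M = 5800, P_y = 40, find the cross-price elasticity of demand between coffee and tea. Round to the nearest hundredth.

Q_d = 16 − 2.95(16) + 0.0413(5800) + 3.52(40) = 16 − 47.2 + 239.54 + 140.8 = 349.14.
∂Q_d/∂P_y = +3.52, so E_xy = 3.52·(40/349.14) ≈ 0.40.
E_xy > 0: the goods are substitutes.

0.40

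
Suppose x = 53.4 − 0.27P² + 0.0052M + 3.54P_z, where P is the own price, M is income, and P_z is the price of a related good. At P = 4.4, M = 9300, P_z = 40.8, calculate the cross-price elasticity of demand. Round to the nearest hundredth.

0.60

Evaluating quantity at (P, M, P_z) gives x = 53.4 − 0.27(4.4)² + 0.0052(9300) + 3.54(40.8) = 53.4 − 5.2272 + 48.36 + 144.432 = 240.9648.
∂x/∂P_z = +3.54, so E_xy = 3.54·(40.8/240.9648) ≈ 0.60.
E_xy > 0: the goods are substitutes.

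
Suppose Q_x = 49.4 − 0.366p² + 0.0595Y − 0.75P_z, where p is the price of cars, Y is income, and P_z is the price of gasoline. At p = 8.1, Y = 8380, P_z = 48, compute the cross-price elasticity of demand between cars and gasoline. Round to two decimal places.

First evaluate Q_x: 49.4 − 0.366(8.1)² + 0.0595(8380) − 0.75(48) = 49.4 − 24.0133 + 498.61 − 36 = 487.9967.
∂Q_x/∂P_z = −0.75, so E_xy = -0.75·(48/487.9967) ≈ -0.07.
E_xy < 0: the goods are complements.

-0.07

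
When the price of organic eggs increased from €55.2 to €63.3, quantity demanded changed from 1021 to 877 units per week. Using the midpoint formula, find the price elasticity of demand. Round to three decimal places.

-1.110

%Δq = (877 − 1021)/[(1021 + 877)/2] = -144/949 ≈ -0.1517.
%ΔP = (63.3 − 55.2)/[(55.2 + 63.3)/2] = 8.1/59.25 ≈ 0.1367.
Arc elasticity E = %Δq/%ΔP ≈ -0.1517/0.1367 ≈ -1.110.
|E| > 1: demand is elastic over this range.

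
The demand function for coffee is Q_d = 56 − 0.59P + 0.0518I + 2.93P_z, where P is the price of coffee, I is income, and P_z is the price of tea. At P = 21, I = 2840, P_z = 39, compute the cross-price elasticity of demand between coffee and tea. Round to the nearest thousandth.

Substituting, Q_d = 56 − 0.59(21) + 0.0518(2840) + 2.93(39) = 56 − 12.39 + 147.112 + 114.27 = 304.992.
∂Q_d/∂P_z = +2.93, so E_xy = 2.93·(39/304.992) ≈ 0.375.
E_xy > 0: the goods are substitutes.

0.375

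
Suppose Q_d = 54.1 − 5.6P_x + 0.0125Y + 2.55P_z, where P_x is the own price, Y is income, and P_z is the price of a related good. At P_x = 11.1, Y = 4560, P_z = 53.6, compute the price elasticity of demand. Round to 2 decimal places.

-0.33

At the given point, Q_d = 54.1 − 5.6(11.1) + 0.0125(4560) + 2.55(53.6) = 54.1 − 62.16 + 57 + 136.68 = 185.62.
∂Q_d/∂P_x = −5.6, so E_p = (−5.6)·(11.1/185.62) ≈ -0.33.
|E_p| < 1: demand is inelastic.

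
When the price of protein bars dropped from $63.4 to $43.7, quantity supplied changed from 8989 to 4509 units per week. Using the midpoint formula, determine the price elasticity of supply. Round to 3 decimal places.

%Δq = (4509 − 8989)/[(8989 + 4509)/2] = -4480/6749 ≈ -0.6638.
%ΔP = (43.7 − 63.4)/[(63.4 + 43.7)/2] = -19.7/53.55 ≈ -0.3679.
Arc elasticity E = %Δq/%ΔP ≈ -0.6638/-0.3679 ≈ 1.804.
|E| > 1: supply is elastic over this range.

1.804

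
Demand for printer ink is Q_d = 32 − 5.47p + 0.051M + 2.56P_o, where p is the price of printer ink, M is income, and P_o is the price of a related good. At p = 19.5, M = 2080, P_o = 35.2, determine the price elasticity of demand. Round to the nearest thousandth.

At the given point, Q_d = 32 − 5.47(19.5) + 0.051(2080) + 2.56(35.2) = 32 − 106.665 + 106.08 + 90.112 = 121.527.
∂Q_d/∂p = −5.47, so E_p = (−5.47)·(19.5/121.527) ≈ -0.878.
|E_p| < 1: demand is inelastic.

-0.878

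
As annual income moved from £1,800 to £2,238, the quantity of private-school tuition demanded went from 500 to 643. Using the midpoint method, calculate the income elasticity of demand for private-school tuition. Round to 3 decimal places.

%ΔQ = (643 − 500)/[(500+643)/2] = 143/571.5 ≈ 0.2502.
%ΔI = (2,238 − 1,800)/[(1,800+2,238)/2] = 438/2019 ≈ 0.2169.
E_I = %ΔQ/%ΔI ≈ 1.153.
E_I > 1: normal good (luxury).

1.153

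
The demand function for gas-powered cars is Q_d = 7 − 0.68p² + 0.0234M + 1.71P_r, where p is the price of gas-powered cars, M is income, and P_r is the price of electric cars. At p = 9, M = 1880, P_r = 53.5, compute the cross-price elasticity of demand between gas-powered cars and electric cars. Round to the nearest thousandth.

Q_d = 7 − 0.68(9)² + 0.0234(1880) + 1.71(53.5) = 7 − 55.08 + 43.992 + 91.485 = 87.397.
∂Q_d/∂P_r = +1.71, so E_xy = 1.71·(53.5/87.397) ≈ 1.047.
E_xy > 0: the goods are substitutes.

1.047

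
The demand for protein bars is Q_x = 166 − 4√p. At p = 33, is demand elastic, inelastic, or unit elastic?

inelastic

At p = 33, Q_x = 143.0217.
dQ_x/dp = −4/(2√p) = −4/(2·5.7446).
Point elasticity E = (dQ_x/dp)·(p/Q_x) = -0.3482 × 33/143.0217 ≈ -0.080.
|E| ≈ 0.080 < 1, so demand is inelastic.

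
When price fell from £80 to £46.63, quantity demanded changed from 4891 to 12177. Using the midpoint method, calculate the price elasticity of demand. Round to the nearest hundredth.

-1.62

%Δq = (12177 − 4891)/[(4891 + 12177)/2] = 7286/8534 ≈ 0.8538.
%ΔP = (46.63 − 80)/[(80 + 46.63)/2] = -33.37/63.315 ≈ -0.5270.
Arc elasticity E = %Δq/%ΔP ≈ 0.8538/-0.5270 ≈ -1.62.
|E| > 1: demand is elastic over this range.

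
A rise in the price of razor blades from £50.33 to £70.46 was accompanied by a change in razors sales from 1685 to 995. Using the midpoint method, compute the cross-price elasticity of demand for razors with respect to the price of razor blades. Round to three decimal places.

-1.545

%ΔQ_x = (995 − 1685)/[(1685+995)/2] = -690/1340 ≈ -0.5149.
%ΔP_y = (70.46 − 50.33)/[(50.33+70.46)/2] ≈ 0.3333.
E_xy = -0.5149/0.3333 ≈ -1.545.
E_xy < 0, so razors and razor blades are complements.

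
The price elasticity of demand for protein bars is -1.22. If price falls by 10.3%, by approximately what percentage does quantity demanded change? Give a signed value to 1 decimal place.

%ΔQ ≈ E × %ΔP = (-1.22) × (-10.3%) ≈ 12.6%.

12.6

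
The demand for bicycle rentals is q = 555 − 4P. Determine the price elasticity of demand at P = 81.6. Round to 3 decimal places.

-1.428

At P = 81.6, q = 228.6.
dq/dP = −4.
Point elasticity E = (dq/dP)·(P/q) = -4 × 81.6/228.6 ≈ -1.428.
|E| > 1, so demand is elastic at this price.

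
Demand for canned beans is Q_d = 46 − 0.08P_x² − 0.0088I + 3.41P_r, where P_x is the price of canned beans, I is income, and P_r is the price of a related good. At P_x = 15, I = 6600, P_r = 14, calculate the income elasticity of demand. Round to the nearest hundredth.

Substituting, Q_d = 46 − 0.08(15)² − 0.0088(6600) + 3.41(14) = 46 − 18 − 58.08 + 47.74 = 17.66.
∂Q_d/∂I = −0.0088, so E_I = -0.0088·(6600/17.66) ≈ -3.29.
E_I < 0: inferior good.

-3.29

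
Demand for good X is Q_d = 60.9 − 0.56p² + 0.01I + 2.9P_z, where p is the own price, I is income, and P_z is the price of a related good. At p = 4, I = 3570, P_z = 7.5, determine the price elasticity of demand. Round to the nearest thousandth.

-0.164

Substituting, Q_d = 60.9 − 0.56(4)² + 0.01(3570) + 2.9(7.5) = 60.9 − 8.96 + 35.7 + 21.75 = 109.39.
∂Q_d/∂p = −2·0.56·p = -4.48, so E_p = -4.48·(4/109.39) ≈ -0.164.
|E_p| < 1: demand is inelastic.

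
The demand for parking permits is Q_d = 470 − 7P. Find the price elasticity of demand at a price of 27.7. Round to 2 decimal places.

At P = 27.7, Q_d = 276.1.
dQ_d/dP = −7.
Point elasticity E = (dQ_d/dP)·(P/Q_d) = -7 × 27.7/276.1 ≈ -0.70.
|E| < 1, so demand is inelastic at this price.

-0.70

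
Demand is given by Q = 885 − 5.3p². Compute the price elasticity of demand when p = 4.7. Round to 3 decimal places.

At p = 4.7, Q = 767.923.
dQ/dp = −2·5.3·p = −49.82.
Point elasticity E = (dQ/dp)·(p/Q) = -49.82 × 4.7/767.923 ≈ -0.305.
|E| < 1, so demand is inelastic at this price.

-0.305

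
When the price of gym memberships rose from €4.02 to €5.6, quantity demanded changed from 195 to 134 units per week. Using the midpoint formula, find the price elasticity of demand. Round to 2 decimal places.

-1.13

%Δq = (134 − 195)/[(195 + 134)/2] = -61/164.5 ≈ -0.3708.
%ΔP = (5.6 − 4.02)/[(4.02 + 5.6)/2] = 1.58/4.81 ≈ 0.3285.
Arc elasticity E = %Δq/%ΔP ≈ -0.3708/0.3285 ≈ -1.13.
|E| > 1: demand is elastic over this range.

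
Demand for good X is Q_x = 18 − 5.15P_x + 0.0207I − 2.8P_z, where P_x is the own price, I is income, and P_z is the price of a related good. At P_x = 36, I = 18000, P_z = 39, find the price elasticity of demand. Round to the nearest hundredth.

At the given point, Q_x = 18 − 5.15(36) + 0.0207(18000) − 2.8(39) = 18 − 185.4 + 372.6 − 109.2 = 96.
∂Q_x/∂P_x = −5.15, so E_p = (−5.15)·(36/96) ≈ -1.93.
|E_p| > 1: demand is elastic.

-1.93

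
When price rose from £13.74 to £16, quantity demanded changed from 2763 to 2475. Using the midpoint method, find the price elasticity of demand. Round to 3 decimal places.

%ΔQ = (2475 − 2763)/[(2763 + 2475)/2] = -288/2619 ≈ -0.1100.
%ΔP = (16 − 13.74)/[(13.74 + 16)/2] = 2.26/14.87 ≈ 0.1520.
Arc elasticity E = %ΔQ/%ΔP ≈ -0.1100/0.1520 ≈ -0.724.
|E| < 1: demand is inelastic over this range.

-0.724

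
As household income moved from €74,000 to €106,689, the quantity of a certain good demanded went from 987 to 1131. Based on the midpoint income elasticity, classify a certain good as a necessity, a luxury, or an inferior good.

necessity

%ΔQ = (1131 − 987)/[(987+1131)/2] = 144/1059 ≈ 0.1360.
%ΔI = (106,689 − 74,000)/[(74,000+106,689)/2] = 32689/90344.5 ≈ 0.3618.
E_I = %ΔQ/%ΔI ≈ 0.376.
E_I ∈ (0,1): normal good (necessity).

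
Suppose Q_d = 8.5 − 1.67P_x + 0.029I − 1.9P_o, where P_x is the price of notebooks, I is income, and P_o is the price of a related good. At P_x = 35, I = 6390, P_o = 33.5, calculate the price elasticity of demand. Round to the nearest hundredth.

Evaluating quantity at (P_x, I, P_o) gives Q_d = 8.5 − 1.67(35) + 0.029(6390) − 1.9(33.5) = 8.5 − 58.45 + 185.31 − 63.65 = 71.71.
∂Q_d/∂P_x = −1.67, so E_p = (−1.67)·(35/71.71) ≈ -0.82.
|E_p| < 1: demand is inelastic.

-0.82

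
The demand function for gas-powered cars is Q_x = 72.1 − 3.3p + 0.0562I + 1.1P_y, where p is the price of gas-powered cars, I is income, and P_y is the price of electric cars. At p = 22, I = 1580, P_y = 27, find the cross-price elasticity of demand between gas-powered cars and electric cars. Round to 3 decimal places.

0.252

Evaluating quantity at (p, I, P_y) gives Q_x = 72.1 − 3.3(22) + 0.0562(1580) + 1.1(27) = 72.1 − 72.6 + 88.796 + 29.7 = 117.996.
∂Q_x/∂P_y = +1.1, so E_xy = 1.1·(27/117.996) ≈ 0.252.
E_xy > 0: the goods are substitutes.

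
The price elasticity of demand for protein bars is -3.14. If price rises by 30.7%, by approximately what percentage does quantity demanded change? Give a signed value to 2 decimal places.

%ΔQ ≈ E × %ΔP = (-3.14) × (30.7%) ≈ -96.40%.

-96.40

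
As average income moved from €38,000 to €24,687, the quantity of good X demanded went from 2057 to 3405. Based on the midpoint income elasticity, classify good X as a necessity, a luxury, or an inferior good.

%ΔQ = (3405 − 2057)/[(2057+3405)/2] = 1348/2731 ≈ 0.4936.
%ΔM = (24,687 − 38,000)/[(38,000+24,687)/2] = -13313/31343.5 ≈ -0.4247.
E_I = %ΔQ/%ΔM ≈ -1.162.
E_I < 0: inferior good.

inferior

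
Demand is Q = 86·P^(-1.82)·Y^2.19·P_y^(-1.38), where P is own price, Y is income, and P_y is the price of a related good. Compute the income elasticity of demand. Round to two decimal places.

For a Cobb–Douglas (constant-elasticity) form Q = A·Y^α·…, the elasticity with respect to Y equals the exponent α at every point.
Here the exponent on Y is 2.19, so the income elasticity of demand is 2.19.

2.19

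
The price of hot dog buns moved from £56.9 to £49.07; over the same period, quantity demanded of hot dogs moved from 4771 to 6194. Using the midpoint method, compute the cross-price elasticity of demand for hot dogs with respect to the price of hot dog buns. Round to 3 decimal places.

%ΔQ_x = (6194 − 4771)/[(4771+6194)/2] = 1423/5482.5 ≈ 0.2596.
%ΔP_y = (49.07 − 56.9)/[(56.9+49.07)/2] ≈ -0.1478.
E_xy = 0.2596/-0.1478 ≈ -1.756.
E_xy < 0, so hot dogs and hot dog buns are complements.

-1.756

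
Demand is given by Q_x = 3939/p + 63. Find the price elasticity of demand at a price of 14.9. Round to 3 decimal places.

At p = 14.9, Q_x = 327.3624.
dQ_x/dp = −3939/p² = −17.7424.
Point elasticity E = (dQ_x/dp)·(p/Q_x) = -17.7424 × 14.9/327.3624 ≈ -0.808.
|E| < 1, so demand is inelastic at this price.

-0.808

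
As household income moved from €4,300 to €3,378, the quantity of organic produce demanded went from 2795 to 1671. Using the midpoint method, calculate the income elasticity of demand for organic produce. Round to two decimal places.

%ΔQ = (1671 − 2795)/[(2795+1671)/2] = -1124/2233 ≈ -0.5034.
%ΔI = (3,378 − 4,300)/[(4,300+3,378)/2] = -922/3839 ≈ -0.2402.
E_I = %ΔQ/%ΔI ≈ 2.10.
E_I > 1: normal good (luxury).

2.10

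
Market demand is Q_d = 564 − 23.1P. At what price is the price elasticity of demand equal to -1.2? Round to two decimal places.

Set −bP/(a − bP) = −1.2 ⇒ bP = 1.2(a − bP) ⇒ bP(1+1.2) = 1.2·a.
P = 1.2·564/(23.1·2.2) ≈ 13.32.

13.32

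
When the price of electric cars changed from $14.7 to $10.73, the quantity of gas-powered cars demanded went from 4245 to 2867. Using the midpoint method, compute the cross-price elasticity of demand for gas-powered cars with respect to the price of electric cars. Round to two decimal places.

%ΔQ_x = (2867 − 4245)/[(4245+2867)/2] = -1378/3556 ≈ -0.3875.
%ΔP_y = (10.73 − 14.7)/[(14.7+10.73)/2] ≈ -0.3122.
E_xy = -0.3875/-0.3122 ≈ 1.24.
E_xy > 0, so gas-powered cars and electric cars are substitutes.

1.24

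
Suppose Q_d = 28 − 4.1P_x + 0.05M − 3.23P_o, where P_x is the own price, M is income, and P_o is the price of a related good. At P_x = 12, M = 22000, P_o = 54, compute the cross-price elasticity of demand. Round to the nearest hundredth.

-0.19

First evaluate Q_d: 28 − 4.1(12) + 0.05(22000) − 3.23(54) = 28 − 49.2 + 1100 − 174.42 = 904.38.
∂Q_d/∂P_o = −3.23, so E_xy = -3.23·(54/904.38) ≈ -0.19.
E_xy < 0: the goods are complements.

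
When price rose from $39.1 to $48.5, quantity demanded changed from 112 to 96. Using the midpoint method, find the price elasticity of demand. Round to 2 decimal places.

-0.72

%ΔQ = (96 − 112)/[(112 + 96)/2] = -16/104 ≈ -0.1538.
%ΔP = (48.5 − 39.1)/[(39.1 + 48.5)/2] = 9.4/43.8 ≈ 0.2146.
Arc elasticity E = %ΔQ/%ΔP ≈ -0.1538/0.2146 ≈ -0.72.
|E| < 1: demand is inelastic over this range.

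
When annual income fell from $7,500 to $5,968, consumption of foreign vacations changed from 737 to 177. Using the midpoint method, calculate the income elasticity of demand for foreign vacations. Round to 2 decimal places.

%ΔQ = (177 − 737)/[(737+177)/2] = -560/457 ≈ -1.2254.
%ΔY = (5,968 − 7,500)/[(7,500+5,968)/2] = -1532/6734 ≈ -0.2275.
E_I = %ΔQ/%ΔY ≈ 5.39.
E_I > 1: normal good (luxury).

5.39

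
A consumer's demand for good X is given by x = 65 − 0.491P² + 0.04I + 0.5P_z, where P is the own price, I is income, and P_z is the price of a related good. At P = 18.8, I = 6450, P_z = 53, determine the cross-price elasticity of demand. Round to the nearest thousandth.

x = 65 − 0.491(18.8)² + 0.04(6450) + 0.5(53) = 65 − 173.539 + 258 + 26.5 = 175.961.
∂x/∂P_z = +0.5, so E_xy = 0.5·(53/175.961) ≈ 0.151.
E_xy > 0: the goods are substitutes.

0.151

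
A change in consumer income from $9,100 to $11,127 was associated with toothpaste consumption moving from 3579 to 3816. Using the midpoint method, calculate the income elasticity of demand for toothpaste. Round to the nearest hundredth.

%ΔQ = (3816 − 3579)/[(3579+3816)/2] = 237/3697.5 ≈ 0.0641.
%ΔI = (11,127 − 9,100)/[(9,100+11,127)/2] = 2027/10113.5 ≈ 0.2004.
E_I = %ΔQ/%ΔI ≈ 0.32.
E_I ∈ (0,1): normal good (necessity).

0.32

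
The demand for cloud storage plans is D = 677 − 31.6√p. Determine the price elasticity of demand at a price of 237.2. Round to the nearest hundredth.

-1.28

At p = 237.2, D = 190.319.
dD/dp = −31.6/(2√p) = −31.6/(2·15.4013).
Point elasticity E = (dD/dp)·(p/D) = -1.0259 × 237.2/190.319 ≈ -1.28.
|E| > 1, so demand is elastic at this price.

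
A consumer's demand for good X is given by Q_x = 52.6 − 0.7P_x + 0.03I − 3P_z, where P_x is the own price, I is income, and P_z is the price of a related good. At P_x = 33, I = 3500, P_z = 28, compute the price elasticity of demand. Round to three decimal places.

-0.457

Q_x = 52.6 − 0.7(33) + 0.03(3500) − 3(28) = 52.6 − 23.1 + 105 − 84 = 50.5.
∂Q_x/∂P_x = −0.7, so E_p = (−0.7)·(33/50.5) ≈ -0.457.
|E_p| < 1: demand is inelastic.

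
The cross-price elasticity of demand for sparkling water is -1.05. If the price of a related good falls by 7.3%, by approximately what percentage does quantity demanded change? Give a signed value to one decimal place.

7.7

%ΔQ ≈ E × %ΔP_y = (-1.05) × (-7.3%) ≈ 7.7%.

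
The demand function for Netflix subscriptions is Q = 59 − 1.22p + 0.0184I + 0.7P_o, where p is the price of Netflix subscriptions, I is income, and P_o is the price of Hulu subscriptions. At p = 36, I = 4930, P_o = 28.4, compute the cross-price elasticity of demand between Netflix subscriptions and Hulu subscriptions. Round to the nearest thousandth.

Evaluating quantity at (p, I, P_o) gives Q = 59 − 1.22(36) + 0.0184(4930) + 0.7(28.4) = 59 − 43.92 + 90.712 + 19.88 = 125.672.
∂Q/∂P_o = +0.7, so E_xy = 0.7·(28.4/125.672) ≈ 0.158.
E_xy > 0: the goods are substitutes.

0.158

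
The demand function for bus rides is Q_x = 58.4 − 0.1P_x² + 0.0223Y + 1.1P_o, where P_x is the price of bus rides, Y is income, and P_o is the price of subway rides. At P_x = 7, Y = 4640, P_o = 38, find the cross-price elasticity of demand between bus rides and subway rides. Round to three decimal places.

0.210

First evaluate Q_x: 58.4 − 0.1(7)² + 0.0223(4640) + 1.1(38) = 58.4 − 4.9 + 103.472 + 41.8 = 198.772.
∂Q_x/∂P_o = +1.1, so E_xy = 1.1·(38/198.772) ≈ 0.210.
E_xy > 0: the goods are substitutes.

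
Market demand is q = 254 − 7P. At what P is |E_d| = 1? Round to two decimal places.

For linear demand q = a − bP, E = −bP/(a − bP). |E| = 1 ⇒ bP = a − bP ⇒ P = a/(2b).
P = 254/(2·7) ≈ 18.14.

18.14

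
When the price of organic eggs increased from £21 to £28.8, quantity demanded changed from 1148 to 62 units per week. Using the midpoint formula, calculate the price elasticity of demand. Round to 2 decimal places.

%Δq = (62 − 1148)/[(1148 + 62)/2] = -1086/605 ≈ -1.7950.
%Δp = (28.8 − 21)/[(21 + 28.8)/2] = 7.8/24.9 ≈ 0.3133.
Arc elasticity E = %Δq/%Δp ≈ -1.7950/0.3133 ≈ -5.73.
|E| > 1: demand is elastic over this range.

-5.73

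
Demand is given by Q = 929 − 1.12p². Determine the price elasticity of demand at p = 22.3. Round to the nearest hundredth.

-2.99

At p = 22.3, Q = 372.0352.
dQ/dp = −2·1.12·p = −49.952.
Point elasticity E = (dQ/dp)·(p/Q) = -49.952 × 22.3/372.0352 ≈ -2.99.
|E| > 1, so demand is elastic at this price.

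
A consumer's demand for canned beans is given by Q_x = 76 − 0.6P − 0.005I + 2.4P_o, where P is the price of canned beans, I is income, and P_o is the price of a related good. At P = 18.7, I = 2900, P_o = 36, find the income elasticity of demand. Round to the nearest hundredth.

At the given point, Q_x = 76 − 0.6(18.7) − 0.005(2900) + 2.4(36) = 76 − 11.22 − 14.5 + 86.4 = 136.68.
∂Q_x/∂I = −0.005, so E_I = -0.005·(2900/136.68) ≈ -0.11.
E_I < 0: inferior good.

-0.11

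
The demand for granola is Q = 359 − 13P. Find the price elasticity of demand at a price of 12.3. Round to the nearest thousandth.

-0.803

At P = 12.3, Q = 199.1.
dQ/dP = −13.
Point elasticity E = (dQ/dP)·(P/Q) = -13 × 12.3/199.1 ≈ -0.803.
|E| < 1, so demand is inelastic at this price.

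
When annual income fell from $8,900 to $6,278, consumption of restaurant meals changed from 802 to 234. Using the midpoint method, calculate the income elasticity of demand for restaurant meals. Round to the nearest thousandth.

%ΔQ = (234 − 802)/[(802+234)/2] = -568/518 ≈ -1.0965.
%ΔM = (6,278 − 8,900)/[(8,900+6,278)/2] = -2622/7589 ≈ -0.3455.
E_I = %ΔQ/%ΔM ≈ 3.174.
E_I > 1: normal good (luxury).

3.174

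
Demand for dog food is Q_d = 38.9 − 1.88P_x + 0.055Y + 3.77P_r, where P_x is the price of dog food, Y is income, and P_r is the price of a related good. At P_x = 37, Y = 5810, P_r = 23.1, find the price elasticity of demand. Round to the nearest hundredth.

Substituting, Q_d = 38.9 − 1.88(37) + 0.055(5810) + 3.77(23.1) = 38.9 − 69.56 + 319.55 + 87.087 = 375.977.
∂Q_d/∂P_x = −1.88, so E_p = (−1.88)·(37/375.977) ≈ -0.19.
|E_p| < 1: demand is inelastic.

-0.19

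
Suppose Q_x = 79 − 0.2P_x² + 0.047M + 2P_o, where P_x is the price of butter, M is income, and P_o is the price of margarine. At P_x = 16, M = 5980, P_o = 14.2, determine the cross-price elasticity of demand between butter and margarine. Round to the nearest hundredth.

0.08

Evaluating quantity at (P_x, M, P_o) gives Q_x = 79 − 0.2(16)² + 0.047(5980) + 2(14.2) = 79 − 51.2 + 281.06 + 28.4 = 337.26.
∂Q_x/∂P_o = +2, so E_xy = 2·(14.2/337.26) ≈ 0.08.
E_xy > 0: the goods are substitutes.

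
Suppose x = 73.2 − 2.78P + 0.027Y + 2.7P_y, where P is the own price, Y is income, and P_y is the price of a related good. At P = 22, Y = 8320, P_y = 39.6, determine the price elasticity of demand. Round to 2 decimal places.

At the given point, x = 73.2 − 2.78(22) + 0.027(8320) + 2.7(39.6) = 73.2 − 61.16 + 224.64 + 106.92 = 343.6.
∂x/∂P = −2.78, so E_p = (−2.78)·(22/343.6) ≈ -0.18.
|E_p| < 1: demand is inelastic.

-0.18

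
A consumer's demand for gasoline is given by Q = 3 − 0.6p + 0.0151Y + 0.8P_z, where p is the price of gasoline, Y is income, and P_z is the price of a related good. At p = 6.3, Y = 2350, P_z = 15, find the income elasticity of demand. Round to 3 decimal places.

0.760

Substituting, Q = 3 − 0.6(6.3) + 0.0151(2350) + 0.8(15) = 3 − 3.78 + 35.485 + 12 = 46.705.
∂Q/∂Y = +0.0151, so E_I = 0.0151·(2350/46.705) ≈ 0.760.
E_I ∈ (0,1): normal good (necessity).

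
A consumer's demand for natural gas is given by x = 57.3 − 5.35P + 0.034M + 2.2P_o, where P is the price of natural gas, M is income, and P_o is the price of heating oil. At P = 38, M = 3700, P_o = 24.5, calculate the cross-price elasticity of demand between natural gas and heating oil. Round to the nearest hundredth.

Substituting, x = 57.3 − 5.35(38) + 0.034(3700) + 2.2(24.5) = 57.3 − 203.3 + 125.8 + 53.9 = 33.7.
∂x/∂P_o = +2.2, so E_xy = 2.2·(24.5/33.7) ≈ 1.60.
E_xy > 0: the goods are substitutes.

1.60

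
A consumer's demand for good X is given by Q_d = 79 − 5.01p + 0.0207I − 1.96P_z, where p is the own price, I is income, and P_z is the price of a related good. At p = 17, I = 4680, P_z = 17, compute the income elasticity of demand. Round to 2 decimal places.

At the given point, Q_d = 79 − 5.01(17) + 0.0207(4680) − 1.96(17) = 79 − 85.17 + 96.876 − 33.32 = 57.386.
∂Q_d/∂I = +0.0207, so E_I = 0.0207·(4680/57.386) ≈ 1.69.
E_I > 1: normal good (luxury).

1.69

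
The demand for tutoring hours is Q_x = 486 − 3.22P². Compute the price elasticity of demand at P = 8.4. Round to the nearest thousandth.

-1.756

At P = 8.4, Q_x = 258.7968.
dQ_x/dP = −2·3.22·P = −54.096.
Point elasticity E = (dQ_x/dP)·(P/Q_x) = -54.096 × 8.4/258.7968 ≈ -1.756.
|E| > 1, so demand is elastic at this price.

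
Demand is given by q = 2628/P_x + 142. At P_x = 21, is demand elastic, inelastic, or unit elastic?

inelastic

At P_x = 21, q = 267.1429.
dq/dP_x = −2628/P_x² = −5.9592.
Point elasticity E = (dq/dP_x)·(P_x/q) = -5.9592 × 21/267.1429 ≈ -0.468.
|E| ≈ 0.468 < 1, so demand is inelastic.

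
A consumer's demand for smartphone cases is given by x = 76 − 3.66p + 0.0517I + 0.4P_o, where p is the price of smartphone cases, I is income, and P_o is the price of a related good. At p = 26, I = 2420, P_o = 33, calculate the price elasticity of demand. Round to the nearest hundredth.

-0.80

At the given point, x = 76 − 3.66(26) + 0.0517(2420) + 0.4(33) = 76 − 95.16 + 125.114 + 13.2 = 119.154.
∂x/∂p = −3.66, so E_p = (−3.66)·(26/119.154) ≈ -0.80.
|E_p| < 1: demand is inelastic.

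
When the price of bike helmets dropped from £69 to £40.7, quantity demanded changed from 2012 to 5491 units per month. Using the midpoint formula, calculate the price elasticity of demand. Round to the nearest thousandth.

-1.797

%ΔQ = (5491 − 2012)/[(2012 + 5491)/2] = 3479/3751.5 ≈ 0.9274.
%Δp = (40.7 − 69)/[(69 + 40.7)/2] = -28.3/54.85 ≈ -0.5160.
Arc elasticity E = %ΔQ/%Δp ≈ 0.9274/-0.5160 ≈ -1.797.
|E| > 1: demand is elastic over this range.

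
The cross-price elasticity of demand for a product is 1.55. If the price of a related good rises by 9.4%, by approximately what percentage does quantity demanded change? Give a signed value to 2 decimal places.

%ΔQ ≈ E × %ΔP_y = (1.55) × (9.4%) = 14.57%.

14.57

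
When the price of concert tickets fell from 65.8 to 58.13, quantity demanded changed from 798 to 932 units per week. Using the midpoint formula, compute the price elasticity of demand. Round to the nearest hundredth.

%ΔQ = (932 − 798)/[(798 + 932)/2] = 134/865 ≈ 0.1549.
%Δp = (58.13 − 65.8)/[(65.8 + 58.13)/2] = -7.67/61.965 ≈ -0.1238.
Arc elasticity E = %ΔQ/%Δp ≈ 0.1549/-0.1238 ≈ -1.25.
|E| > 1: demand is elastic over this range.

-1.25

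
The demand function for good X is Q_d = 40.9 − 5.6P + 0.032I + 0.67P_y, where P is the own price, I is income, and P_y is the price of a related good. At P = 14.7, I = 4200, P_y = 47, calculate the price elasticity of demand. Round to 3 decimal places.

Substituting, Q_d = 40.9 − 5.6(14.7) + 0.032(4200) + 0.67(47) = 40.9 − 82.32 + 134.4 + 31.49 = 124.47.
∂Q_d/∂P = −5.6, so E_p = (−5.6)·(14.7/124.47) ≈ -0.661.
|E_p| < 1: demand is inelastic.

-0.661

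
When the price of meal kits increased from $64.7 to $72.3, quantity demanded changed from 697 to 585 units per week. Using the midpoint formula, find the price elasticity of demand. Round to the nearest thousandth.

%ΔQ = (585 − 697)/[(697 + 585)/2] = -112/641 ≈ -0.1747.
%Δp = (72.3 − 64.7)/[(64.7 + 72.3)/2] = 7.6/68.5 ≈ 0.1109.
Arc elasticity E = %ΔQ/%Δp ≈ -0.1747/0.1109 ≈ -1.575.
|E| > 1: demand is elastic over this range.

-1.575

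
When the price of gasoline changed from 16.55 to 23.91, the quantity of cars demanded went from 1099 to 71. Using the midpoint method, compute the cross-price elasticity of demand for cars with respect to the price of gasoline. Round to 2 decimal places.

-4.83

%ΔQ_x = (71 − 1099)/[(1099+71)/2] = -1028/585 ≈ -1.7573.
%ΔP_y = (23.91 − 16.55)/[(16.55+23.91)/2] ≈ 0.3638.
E_xy = -1.7573/0.3638 ≈ -4.83.
E_xy < 0, so cars and gasoline are complements.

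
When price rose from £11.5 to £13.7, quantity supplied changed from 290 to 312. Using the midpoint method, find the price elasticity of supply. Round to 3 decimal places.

0.419

%ΔQ = (312 − 290)/[(290 + 312)/2] = 22/301 ≈ 0.0731.
%ΔP = (13.7 − 11.5)/[(11.5 + 13.7)/2] = 2.2/12.6 ≈ 0.1746.
Arc elasticity E = %ΔQ/%ΔP ≈ 0.0731/0.1746 ≈ 0.419.
|E| < 1: supply is inelastic over this range.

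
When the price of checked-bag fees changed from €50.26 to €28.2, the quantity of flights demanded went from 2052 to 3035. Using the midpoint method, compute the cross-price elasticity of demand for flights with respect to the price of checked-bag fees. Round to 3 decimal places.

%ΔQ_x = (3035 − 2052)/[(2052+3035)/2] = 983/2543.5 ≈ 0.3865.
%ΔP_y = (28.2 − 50.26)/[(50.26+28.2)/2] ≈ -0.5623.
E_xy = 0.3865/-0.5623 ≈ -0.687.
E_xy < 0, so flights and checked-bag fees are complements.

-0.687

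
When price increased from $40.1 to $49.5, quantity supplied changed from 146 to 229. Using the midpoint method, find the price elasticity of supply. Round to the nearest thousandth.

%Δq = (229 − 146)/[(146 + 229)/2] = 83/187.5 ≈ 0.4427.
%ΔP = (49.5 − 40.1)/[(40.1 + 49.5)/2] = 9.4/44.8 ≈ 0.2098.
Arc elasticity E = %Δq/%ΔP ≈ 0.4427/0.2098 ≈ 2.110.
|E| > 1: supply is elastic over this range.

2.110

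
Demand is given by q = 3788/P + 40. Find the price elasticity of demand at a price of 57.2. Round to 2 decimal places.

-0.62

At P = 57.2, q = 106.2238.
dq/dP = −3788/P² = −1.1578.
Point elasticity E = (dq/dP)·(P/q) = -1.1578 × 57.2/106.2238 ≈ -0.62.
|E| < 1, so demand is inelastic at this price.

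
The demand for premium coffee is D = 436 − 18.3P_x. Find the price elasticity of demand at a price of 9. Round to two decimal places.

At P_x = 9, D = 271.3.
dD/dP_x = −18.3.
Point elasticity E = (dD/dP_x)·(P_x/D) = -18.3 × 9/271.3 ≈ -0.61.
|E| < 1, so demand is inelastic at this price.

-0.61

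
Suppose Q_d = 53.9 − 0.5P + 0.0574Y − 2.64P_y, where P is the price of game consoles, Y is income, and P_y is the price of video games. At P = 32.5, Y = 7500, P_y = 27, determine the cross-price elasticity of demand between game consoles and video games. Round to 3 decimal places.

Substituting, Q_d = 53.9 − 0.5(32.5) + 0.0574(7500) − 2.64(27) = 53.9 − 16.25 + 430.5 − 71.28 = 396.87.
∂Q_d/∂P_y = −2.64, so E_xy = -2.64·(27/396.87) ≈ -0.180.
E_xy < 0: the goods are complements.

-0.180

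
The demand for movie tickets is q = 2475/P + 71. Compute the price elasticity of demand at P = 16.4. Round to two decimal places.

-0.68

At P = 16.4, q = 221.9146.
dq/dP = −2475/P² = −9.2021.
Point elasticity E = (dq/dP)·(P/q) = -9.2021 × 16.4/221.9146 ≈ -0.68.
|E| < 1, so demand is inelastic at this price.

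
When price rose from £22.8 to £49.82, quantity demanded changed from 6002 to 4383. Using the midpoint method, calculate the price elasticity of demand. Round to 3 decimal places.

%ΔQ = (4383 − 6002)/[(6002 + 4383)/2] = -1619/5192.5 ≈ -0.3118.
%Δp = (49.82 − 22.8)/[(22.8 + 49.82)/2] = 27.02/36.31 ≈ 0.7441.
Arc elasticity E = %ΔQ/%Δp ≈ -0.3118/0.7441 ≈ -0.419.
|E| < 1: demand is inelastic over this range.

-0.419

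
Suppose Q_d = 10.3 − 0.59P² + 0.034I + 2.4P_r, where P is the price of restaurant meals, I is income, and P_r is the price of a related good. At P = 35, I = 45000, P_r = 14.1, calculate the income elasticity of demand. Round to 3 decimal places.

First evaluate Q_d: 10.3 − 0.59(35)² + 0.034(45000) + 2.4(14.1) = 10.3 − 722.75 + 1530 + 33.84 = 851.39.
∂Q_d/∂I = +0.034, so E_I = 0.034·(45000/851.39) ≈ 1.797.
E_I > 1: normal good (luxury).

1.797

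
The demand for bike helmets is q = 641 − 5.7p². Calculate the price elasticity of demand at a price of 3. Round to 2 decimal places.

-0.17

At p = 3, q = 589.7.
dq/dp = −2·5.7·p = −34.2.
Point elasticity E = (dq/dp)·(p/q) = -34.2 × 3/589.7 ≈ -0.17.
|E| < 1, so demand is inelastic at this price.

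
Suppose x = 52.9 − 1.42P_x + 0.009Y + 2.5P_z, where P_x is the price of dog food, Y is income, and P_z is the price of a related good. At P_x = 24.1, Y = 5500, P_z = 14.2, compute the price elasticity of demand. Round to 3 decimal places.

-0.330

Evaluating quantity at (P_x, Y, P_z) gives x = 52.9 − 1.42(24.1) + 0.009(5500) + 2.5(14.2) = 52.9 − 34.222 + 49.5 + 35.5 = 103.678.
∂x/∂P_x = −1.42, so E_p = (−1.42)·(24.1/103.678) ≈ -0.330.
|E_p| < 1: demand is inelastic.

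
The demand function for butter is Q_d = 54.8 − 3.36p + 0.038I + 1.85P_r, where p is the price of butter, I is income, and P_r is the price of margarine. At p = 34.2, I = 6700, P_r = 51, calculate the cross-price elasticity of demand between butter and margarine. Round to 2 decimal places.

0.33

Substituting, Q_d = 54.8 − 3.36(34.2) + 0.038(6700) + 1.85(51) = 54.8 − 114.912 + 254.6 + 94.35 = 288.838.
∂Q_d/∂P_r = +1.85, so E_xy = 1.85·(51/288.838) ≈ 0.33.
E_xy > 0: the goods are substitutes.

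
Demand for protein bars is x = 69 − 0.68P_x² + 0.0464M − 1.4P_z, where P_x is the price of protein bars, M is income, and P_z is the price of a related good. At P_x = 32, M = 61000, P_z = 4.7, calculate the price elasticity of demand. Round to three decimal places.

-0.634

First evaluate x: 69 − 0.68(32)² + 0.0464(61000) − 1.4(4.7) = 69 − 696.32 + 2830.4 − 6.58 = 2196.5.
∂x/∂P_x = −2·0.68·P_x = -43.52, so E_p = -43.52·(32/2196.5) ≈ -0.634.
|E_p| < 1: demand is inelastic.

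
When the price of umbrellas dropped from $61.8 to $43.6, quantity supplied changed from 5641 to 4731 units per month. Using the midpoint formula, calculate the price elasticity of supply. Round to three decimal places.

0.508

%Δq = (4731 − 5641)/[(5641 + 4731)/2] = -910/5186 ≈ -0.1755.
%Δp = (43.6 − 61.8)/[(61.8 + 43.6)/2] = -18.2/52.7 ≈ -0.3454.
Arc elasticity E = %Δq/%Δp ≈ -0.1755/-0.3454 ≈ 0.508.
|E| < 1: supply is inelastic over this range.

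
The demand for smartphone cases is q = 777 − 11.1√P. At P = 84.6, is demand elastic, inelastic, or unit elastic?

inelastic

At P = 84.6, q = 674.9041.
dq/dP = −11.1/(2√P) = −11.1/(2·9.1978).
Point elasticity E = (dq/dP)·(P/q) = -0.6034 × 84.6/674.9041 ≈ -0.076.
|E| ≈ 0.076 < 1, so demand is inelastic.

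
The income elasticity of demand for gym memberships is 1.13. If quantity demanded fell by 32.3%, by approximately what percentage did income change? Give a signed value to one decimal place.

%ΔQ ≈ E × %ΔI ⇒ %ΔI = %ΔQ / E = (-32.3%)/(1.13) ≈ -28.6%.

-28.6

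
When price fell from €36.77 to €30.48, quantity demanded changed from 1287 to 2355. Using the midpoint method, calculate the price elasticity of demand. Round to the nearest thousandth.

%ΔQ = (2355 − 1287)/[(1287 + 2355)/2] = 1068/1821 ≈ 0.5865.
%ΔP = (30.48 − 36.77)/[(36.77 + 30.48)/2] = -6.29/33.625 ≈ -0.1871.
Arc elasticity E = %ΔQ/%ΔP ≈ 0.5865/-0.1871 ≈ -3.135.
|E| > 1: demand is elastic over this range.

-3.135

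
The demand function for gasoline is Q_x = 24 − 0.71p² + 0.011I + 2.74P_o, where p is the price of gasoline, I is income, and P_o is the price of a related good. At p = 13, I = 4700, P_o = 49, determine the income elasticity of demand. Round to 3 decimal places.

Q_x = 24 − 0.71(13)² + 0.011(4700) + 2.74(49) = 24 − 119.99 + 51.7 + 134.26 = 89.97.
∂Q_x/∂I = +0.011, so E_I = 0.011·(4700/89.97) ≈ 0.575.
E_I ∈ (0,1): normal good (necessity).

0.575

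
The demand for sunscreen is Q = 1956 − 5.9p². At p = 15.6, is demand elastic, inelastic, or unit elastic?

At p = 15.6, Q = 520.176.
dQ/dp = −2·5.9·p = −184.08.
Point elasticity E = (dQ/dp)·(p/Q) = -184.08 × 15.6/520.176 ≈ -5.521.
|E| ≈ 5.521 > 1, so demand is elastic.

elastic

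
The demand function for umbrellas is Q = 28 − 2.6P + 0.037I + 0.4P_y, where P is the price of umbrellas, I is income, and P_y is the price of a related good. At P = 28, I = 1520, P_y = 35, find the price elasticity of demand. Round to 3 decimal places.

-2.862

At the given point, Q = 28 − 2.6(28) + 0.037(1520) + 0.4(35) = 28 − 72.8 + 56.24 + 14 = 25.44.
∂Q/∂P = −2.6, so E_p = (−2.6)·(28/25.44) ≈ -2.862.
|E_p| > 1: demand is elastic.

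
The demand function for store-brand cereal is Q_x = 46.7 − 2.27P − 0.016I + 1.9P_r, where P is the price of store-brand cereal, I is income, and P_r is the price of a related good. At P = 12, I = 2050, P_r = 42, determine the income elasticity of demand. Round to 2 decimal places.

-0.49

Q_x = 46.7 − 2.27(12) − 0.016(2050) + 1.9(42) = 46.7 − 27.24 − 32.8 + 79.8 = 66.46.
∂Q_x/∂I = −0.016, so E_I = -0.016·(2050/66.46) ≈ -0.49.
E_I < 0: inferior good.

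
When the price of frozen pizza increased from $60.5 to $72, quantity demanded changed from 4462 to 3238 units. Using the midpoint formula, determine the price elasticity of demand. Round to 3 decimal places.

-1.832

%ΔQ = (3238 − 4462)/[(4462 + 3238)/2] = -1224/3850 ≈ -0.3179.
%Δp = (72 − 60.5)/[(60.5 + 72)/2] = 11.5/66.25 ≈ 0.1736.
Arc elasticity E = %ΔQ/%Δp ≈ -0.3179/0.1736 ≈ -1.832.
|E| > 1: demand is elastic over this range.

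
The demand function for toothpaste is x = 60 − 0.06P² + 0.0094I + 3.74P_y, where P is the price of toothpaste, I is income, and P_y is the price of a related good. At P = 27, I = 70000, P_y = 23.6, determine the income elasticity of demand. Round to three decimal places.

0.863

At the given point, x = 60 − 0.06(27)² + 0.0094(70000) + 3.74(23.6) = 60 − 43.74 + 658 + 88.264 = 762.524.
∂x/∂I = +0.0094, so E_I = 0.0094·(70000/762.524) ≈ 0.863.
E_I ∈ (0,1): normal good (necessity).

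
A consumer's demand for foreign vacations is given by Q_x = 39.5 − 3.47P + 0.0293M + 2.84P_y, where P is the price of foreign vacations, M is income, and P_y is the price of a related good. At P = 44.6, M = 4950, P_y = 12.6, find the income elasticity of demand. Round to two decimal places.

2.21

Evaluating quantity at (P, M, P_y) gives Q_x = 39.5 − 3.47(44.6) + 0.0293(4950) + 2.84(12.6) = 39.5 − 154.762 + 145.035 + 35.784 = 65.557.
∂Q_x/∂M = +0.0293, so E_I = 0.0293·(4950/65.557) ≈ 2.21.
E_I > 1: normal good (luxury).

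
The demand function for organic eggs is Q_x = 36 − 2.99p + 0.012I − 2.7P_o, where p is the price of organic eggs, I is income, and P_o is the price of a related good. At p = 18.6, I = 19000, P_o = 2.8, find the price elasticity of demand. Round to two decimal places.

-0.28

At the given point, Q_x = 36 − 2.99(18.6) + 0.012(19000) − 2.7(2.8) = 36 − 55.614 + 228 − 7.56 = 200.826.
∂Q_x/∂p = −2.99, so E_p = (−2.99)·(18.6/200.826) ≈ -0.28.
|E_p| < 1: demand is inelastic.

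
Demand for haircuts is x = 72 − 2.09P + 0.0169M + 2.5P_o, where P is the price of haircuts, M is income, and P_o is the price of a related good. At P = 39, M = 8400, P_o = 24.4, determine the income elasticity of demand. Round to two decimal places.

x = 72 − 2.09(39) + 0.0169(8400) + 2.5(24.4) = 72 − 81.51 + 141.96 + 61 = 193.45.
∂x/∂M = +0.0169, so E_I = 0.0169·(8400/193.45) ≈ 0.73.
E_I ∈ (0,1): normal good (necessity).

0.73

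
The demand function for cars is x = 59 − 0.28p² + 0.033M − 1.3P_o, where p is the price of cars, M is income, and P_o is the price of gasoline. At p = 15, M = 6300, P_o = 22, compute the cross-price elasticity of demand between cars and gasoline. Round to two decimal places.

-0.16

x = 59 − 0.28(15)² + 0.033(6300) − 1.3(22) = 59 − 63 + 207.9 − 28.6 = 175.3.
∂x/∂P_o = −1.3, so E_xy = -1.3·(22/175.3) ≈ -0.16.
E_xy < 0: the goods are complements.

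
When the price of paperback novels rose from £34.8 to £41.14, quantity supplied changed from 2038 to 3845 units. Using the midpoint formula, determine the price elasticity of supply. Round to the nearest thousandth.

3.679

%Δq = (3845 − 2038)/[(2038 + 3845)/2] = 1807/2941.5 ≈ 0.6143.
%ΔP = (41.14 − 34.8)/[(34.8 + 41.14)/2] = 6.34/37.97 ≈ 0.1670.
Arc elasticity E = %Δq/%ΔP ≈ 0.6143/0.1670 ≈ 3.679.
|E| > 1: supply is elastic over this range.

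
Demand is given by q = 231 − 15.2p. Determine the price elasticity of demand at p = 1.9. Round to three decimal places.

At p = 1.9, q = 202.12.
dq/dp = −15.2.
Point elasticity E = (dq/dp)·(p/q) = -15.2 × 1.9/202.12 ≈ -0.143.
|E| < 1, so demand is inelastic at this price.

-0.143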